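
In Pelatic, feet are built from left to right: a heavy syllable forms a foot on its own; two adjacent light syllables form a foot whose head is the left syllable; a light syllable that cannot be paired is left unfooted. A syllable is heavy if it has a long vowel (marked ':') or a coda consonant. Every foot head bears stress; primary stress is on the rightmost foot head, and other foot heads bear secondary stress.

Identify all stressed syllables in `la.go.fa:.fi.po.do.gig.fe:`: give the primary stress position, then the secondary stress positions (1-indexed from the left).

Weights: 1 la L, 2 go L, 3 fa: H, 4 fi L, 5 po L, 6 do L, 7 gig H, 8 fe: H.
Parse left to right (heavy = foot alone; LL = one foot; stranded L unfooted): (ˈla.go) (ˈfa:) (ˈfi.po) do (ˈgig) (ˈfe:).
Foot heads: 1, 3, 4, 7, 8.
Primary stress on the rightmost head = syllable 8.
Secondary stress on 1, 3, 4, 7: ˌla.go.ˌfa:.ˌfi.po.do.ˌgig.ˈfe:.

primary 8, secondary 1, 3, 4, 7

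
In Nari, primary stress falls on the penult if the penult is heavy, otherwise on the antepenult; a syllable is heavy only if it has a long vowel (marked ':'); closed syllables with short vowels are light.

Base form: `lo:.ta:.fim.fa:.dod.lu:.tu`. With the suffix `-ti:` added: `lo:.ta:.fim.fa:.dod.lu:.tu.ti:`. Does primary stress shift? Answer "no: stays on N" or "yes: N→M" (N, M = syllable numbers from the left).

no: stays on 6

Base `lo:.ta:.fim.fa:.dod.lu:.tu` (7 syllables):
  Weights: 5 dod L, 6 lu: H, 7 tu L.
  The penult (syllable 6, lu:) is heavy, so it takes stress.
  → primary stress on syllable 6.
Suffixed `lo:.ta:.fim.fa:.dod.lu:.tu.ti:` (8 syllables):
  Weights: 6 lu: H, 7 tu L, 8 ti: H.
  The penult (syllable 7, tu) is light, so stress falls on the antepenult (syllable 6, lu:).
  → primary stress on syllable 6.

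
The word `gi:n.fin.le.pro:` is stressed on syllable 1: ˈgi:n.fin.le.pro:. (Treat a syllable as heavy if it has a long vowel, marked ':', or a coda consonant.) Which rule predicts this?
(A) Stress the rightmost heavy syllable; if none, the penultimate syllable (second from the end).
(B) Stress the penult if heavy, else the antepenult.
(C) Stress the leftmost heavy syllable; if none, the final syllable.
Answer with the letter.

C

Rule A → syllable 4 (observed: 1).
Rule B → syllable 2 (observed: 1).
Rule C → syllable 1 ✓.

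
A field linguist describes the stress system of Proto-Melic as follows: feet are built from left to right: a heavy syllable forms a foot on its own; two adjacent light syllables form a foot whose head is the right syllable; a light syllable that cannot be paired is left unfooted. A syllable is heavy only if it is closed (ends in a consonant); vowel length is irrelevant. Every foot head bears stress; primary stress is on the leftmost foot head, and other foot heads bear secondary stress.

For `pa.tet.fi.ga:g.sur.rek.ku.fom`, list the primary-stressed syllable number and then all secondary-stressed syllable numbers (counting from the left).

primary 2, secondary 4, 5, 6, 8

Weights: 1 pa L, 2 tet H, 3 fi L, 4 ga:g H, 5 sur H, 6 rek H, 7 ku L, 8 fom H.
Parse left to right (heavy = foot alone; LL = one foot; stranded L unfooted): pa (ˈtet) fi (ˈga:g) (ˈsur) (ˈrek) ku (ˈfom).
Foot heads: 2, 4, 5, 6, 8.
Primary stress on the leftmost head = syllable 2.
Secondary stress on 4, 5, 6, 8: pa.ˈtet.fi.ˌga:g.ˌsur.ˌrek.ku.ˌfom.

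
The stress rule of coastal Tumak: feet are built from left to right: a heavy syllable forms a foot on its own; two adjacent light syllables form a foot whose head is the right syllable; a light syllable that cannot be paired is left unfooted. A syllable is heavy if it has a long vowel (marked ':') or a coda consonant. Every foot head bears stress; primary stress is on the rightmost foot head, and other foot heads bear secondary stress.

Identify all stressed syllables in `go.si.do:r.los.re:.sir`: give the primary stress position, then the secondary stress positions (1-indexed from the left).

Weights: 1 go L, 2 si L, 3 do:r H, 4 los H, 5 re: H, 6 sir H.
Parse left to right (heavy = foot alone; LL = one foot; stranded L unfooted): (go.ˈsi) (ˈdo:r) (ˈlos) (ˈre:) (ˈsir).
Foot heads: 2, 3, 4, 5, 6.
Primary stress on the rightmost head = syllable 6.
Secondary stress on 2, 3, 4, 5: go.ˌsi.ˌdo:r.ˌlos.ˌre:.ˈsir.

primary 6, secondary 2, 3, 4, 5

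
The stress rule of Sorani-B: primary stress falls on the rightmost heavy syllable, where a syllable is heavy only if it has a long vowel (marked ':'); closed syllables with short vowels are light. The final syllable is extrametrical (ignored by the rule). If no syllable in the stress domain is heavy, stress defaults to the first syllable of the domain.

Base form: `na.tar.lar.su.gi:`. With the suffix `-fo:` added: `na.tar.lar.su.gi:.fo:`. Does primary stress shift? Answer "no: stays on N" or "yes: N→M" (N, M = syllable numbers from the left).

Base `na.tar.lar.su.gi:` (5 syllables):
  The final syllable (5, gi:) is extrametrical; the stress domain is syllables 1–4.
  Weights: 1 na L, 2 tar L, 3 lar L, 4 su L.
  No heavy syllable in the domain; default to the first syllable of the domain = syllable 1.
  → primary stress on syllable 1.
Suffixed `na.tar.lar.su.gi:.fo:` (6 syllables):
  The final syllable (6, fo:) is extrametrical; the stress domain is syllables 1–5.
  Weights: 1 na L, 2 tar L, 3 lar L, 4 su L, 5 gi: H.
  Heavy syllables in the domain: 5. The rightmost is syllable 5 (gi:).
  → primary stress on syllable 5.

yes: 1→5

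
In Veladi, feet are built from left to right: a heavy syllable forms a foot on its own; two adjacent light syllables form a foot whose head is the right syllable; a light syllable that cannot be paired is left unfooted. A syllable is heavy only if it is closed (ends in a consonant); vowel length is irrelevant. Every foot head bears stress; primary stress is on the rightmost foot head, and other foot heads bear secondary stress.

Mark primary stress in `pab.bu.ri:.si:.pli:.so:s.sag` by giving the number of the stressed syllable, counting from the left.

7

Weights: 1 pab H, 2 bu L, 3 ri: L, 4 si: L, 5 pli: L, 6 so:s H, 7 sag H.
Parse left to right (heavy = foot alone; LL = one foot; stranded L unfooted): (ˈpab) (bu.ˈri:) (si:.ˈpli:) (ˈso:s) (ˈsag).
Foot heads: 1, 3, 5, 6, 7.
Primary stress on the rightmost head = syllable 7.
Primary stress: syllable 7 → pab.bu.ri:.si:.pli:.so:s.ˈsag.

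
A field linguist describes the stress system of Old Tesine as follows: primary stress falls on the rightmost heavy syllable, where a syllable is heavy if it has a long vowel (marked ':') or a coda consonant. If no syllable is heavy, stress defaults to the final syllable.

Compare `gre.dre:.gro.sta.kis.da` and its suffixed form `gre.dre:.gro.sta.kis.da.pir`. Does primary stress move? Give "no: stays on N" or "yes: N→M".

yes: 5→7

Base `gre.dre:.gro.sta.kis.da` (6 syllables):
  Weights: 1 gre L, 2 dre: H, 3 gro L, 4 sta L, 5 kis H, 6 da L.
  Heavy syllables in the domain: 2, 5. The rightmost is syllable 5 (kis).
  → primary stress on syllable 5.
Suffixed `gre.dre:.gro.sta.kis.da.pir` (7 syllables):
  Weights: 1 gre L, 2 dre: H, 3 gro L, 4 sta L, 5 kis H, 6 da L, 7 pir H.
  Heavy syllables in the domain: 2, 5, 7. The rightmost is syllable 7 (pir).
  → primary stress on syllable 7.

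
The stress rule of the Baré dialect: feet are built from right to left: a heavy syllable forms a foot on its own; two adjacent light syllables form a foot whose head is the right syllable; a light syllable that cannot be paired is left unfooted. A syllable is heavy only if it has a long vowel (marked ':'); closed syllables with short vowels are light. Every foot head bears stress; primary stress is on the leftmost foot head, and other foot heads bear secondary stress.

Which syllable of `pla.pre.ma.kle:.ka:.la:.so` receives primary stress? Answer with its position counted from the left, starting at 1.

Weights: 1 pla L, 2 pre L, 3 ma L, 4 kle: H, 5 ka: H, 6 la: H, 7 so L.
Parse right to left (heavy = foot alone; LL = one foot; stranded L unfooted): pla (pre.ˈma) (ˈkle:) (ˈka:) (ˈla:) so.
Foot heads: 3, 4, 5, 6.
Primary stress on the leftmost head = syllable 3.
Primary stress: syllable 3 → pla.pre.ˈma.kle:.ka:.la:.so.

3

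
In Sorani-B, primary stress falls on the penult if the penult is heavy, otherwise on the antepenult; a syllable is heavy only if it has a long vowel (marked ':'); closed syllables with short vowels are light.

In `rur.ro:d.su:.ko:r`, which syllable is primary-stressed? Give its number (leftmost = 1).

3

Weights: 2 ro:d H, 3 su: H, 4 ko:r H.
The penult (syllable 3, su:) is heavy, so it takes stress.
Primary stress: syllable 3 → rur.ro:d.ˈsu:.ko:r.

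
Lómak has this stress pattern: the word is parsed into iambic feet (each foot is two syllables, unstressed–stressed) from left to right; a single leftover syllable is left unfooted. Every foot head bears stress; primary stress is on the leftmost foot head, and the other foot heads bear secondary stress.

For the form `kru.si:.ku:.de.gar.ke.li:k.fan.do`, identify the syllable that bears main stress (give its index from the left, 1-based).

2

Parse left to right into iambic (σˈσ) feet: (kru.ˈsi:) (ku:.ˈde) (gar.ˈke) (li:k.ˈfan) do. Syllable 9 is left unfooted.
Foot heads (stressed positions): 2, 4, 6, 8.
End Rule Leftmost: primary stress on the leftmost head = syllable 2.
Primary stress: syllable 2 → kru.ˈsi:.ku:.de.gar.ke.li:k.fan.do.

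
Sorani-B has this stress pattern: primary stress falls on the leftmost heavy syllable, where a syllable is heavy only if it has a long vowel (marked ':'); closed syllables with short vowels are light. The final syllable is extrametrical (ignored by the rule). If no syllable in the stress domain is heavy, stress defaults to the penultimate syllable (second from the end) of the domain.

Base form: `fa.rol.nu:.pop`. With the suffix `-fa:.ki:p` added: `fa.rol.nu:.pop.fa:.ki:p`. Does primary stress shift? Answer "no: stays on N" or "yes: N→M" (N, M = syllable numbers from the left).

Base `fa.rol.nu:.pop` (4 syllables):
  The final syllable (4, pop) is extrametrical; the stress domain is syllables 1–3.
  Weights: 1 fa L, 2 rol L, 3 nu: H.
  Heavy syllables in the domain: 3. The leftmost is syllable 3 (nu:).
  → primary stress on syllable 3.
Suffixed `fa.rol.nu:.pop.fa:.ki:p` (6 syllables):
  The final syllable (6, ki:p) is extrametrical; the stress domain is syllables 1–5.
  Weights: 1 fa L, 2 rol L, 3 nu: H, 4 pop L, 5 fa: H.
  Heavy syllables in the domain: 3, 5. The leftmost is syllable 3 (nu:).
  → primary stress on syllable 3.

no: stays on 3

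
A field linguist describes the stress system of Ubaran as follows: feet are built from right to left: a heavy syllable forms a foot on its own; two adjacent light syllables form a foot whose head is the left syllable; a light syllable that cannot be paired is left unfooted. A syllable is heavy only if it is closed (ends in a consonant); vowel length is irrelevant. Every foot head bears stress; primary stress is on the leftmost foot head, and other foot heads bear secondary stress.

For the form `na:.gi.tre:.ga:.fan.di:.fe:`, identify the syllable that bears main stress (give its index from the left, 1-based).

1

Weights: 1 na: L, 2 gi L, 3 tre: L, 4 ga: L, 5 fan H, 6 di: L, 7 fe: L.
Parse right to left (heavy = foot alone; LL = one foot; stranded L unfooted): (ˈna:.gi) (ˈtre:.ga:) (ˈfan) (ˈdi:.fe:).
Foot heads: 1, 3, 5, 6.
Primary stress on the leftmost head = syllable 1.
Primary stress: syllable 1 → ˈna:.gi.tre:.ga:.fan.di:.fe:.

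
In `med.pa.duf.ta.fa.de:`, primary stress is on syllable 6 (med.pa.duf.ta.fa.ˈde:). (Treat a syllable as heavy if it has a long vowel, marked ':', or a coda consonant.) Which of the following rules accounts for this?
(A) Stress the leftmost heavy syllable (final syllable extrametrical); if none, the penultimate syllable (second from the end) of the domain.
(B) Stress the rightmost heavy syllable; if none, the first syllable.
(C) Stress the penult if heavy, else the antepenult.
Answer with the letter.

B

Rule A → syllable 1 (observed: 6).
Rule B → syllable 6 ✓.
Rule C → syllable 4 (observed: 6).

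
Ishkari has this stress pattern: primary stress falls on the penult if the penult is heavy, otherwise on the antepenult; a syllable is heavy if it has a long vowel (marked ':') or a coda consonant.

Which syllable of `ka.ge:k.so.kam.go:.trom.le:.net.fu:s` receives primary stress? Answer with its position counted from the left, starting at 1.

Weights: 7 le: H, 8 net H, 9 fu:s H.
The penult (syllable 8, net) is heavy, so it takes stress.
Primary stress: syllable 8 → ka.ge:k.so.kam.go:.trom.le:.ˈnet.fu:s.

8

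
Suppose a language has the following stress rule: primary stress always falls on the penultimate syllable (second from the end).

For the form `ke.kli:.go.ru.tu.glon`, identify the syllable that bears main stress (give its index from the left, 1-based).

5

The word has 6 syllables; the penultimate syllable (second from the end) is syllable 5 (tu).
Primary stress: syllable 5 → ke.kli:.go.ru.ˈtu.glon.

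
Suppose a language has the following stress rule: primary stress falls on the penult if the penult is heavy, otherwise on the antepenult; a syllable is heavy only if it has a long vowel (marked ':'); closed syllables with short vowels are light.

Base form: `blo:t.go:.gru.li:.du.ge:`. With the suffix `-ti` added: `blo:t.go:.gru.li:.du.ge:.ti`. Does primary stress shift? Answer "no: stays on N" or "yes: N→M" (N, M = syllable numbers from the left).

yes: 4→6

Base `blo:t.go:.gru.li:.du.ge:` (6 syllables):
  Weights: 4 li: H, 5 du L, 6 ge: H.
  The penult (syllable 5, du) is light, so stress falls on the antepenult (syllable 4, li:).
  → primary stress on syllable 4.
Suffixed `blo:t.go:.gru.li:.du.ge:.ti` (7 syllables):
  Weights: 5 du L, 6 ge: H, 7 ti L.
  The penult (syllable 6, ge:) is heavy, so it takes stress.
  → primary stress on syllable 6.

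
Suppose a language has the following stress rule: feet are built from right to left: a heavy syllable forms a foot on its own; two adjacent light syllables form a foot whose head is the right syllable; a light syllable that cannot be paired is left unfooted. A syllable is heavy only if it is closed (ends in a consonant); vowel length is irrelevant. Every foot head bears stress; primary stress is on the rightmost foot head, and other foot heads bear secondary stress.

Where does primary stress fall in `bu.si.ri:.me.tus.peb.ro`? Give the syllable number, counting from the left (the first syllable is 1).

Weights: 1 bu L, 2 si L, 3 ri: L, 4 me L, 5 tus H, 6 peb H, 7 ro L.
Parse right to left (heavy = foot alone; LL = one foot; stranded L unfooted): (bu.ˈsi) (ri:.ˈme) (ˈtus) (ˈpeb) ro.
Foot heads: 2, 4, 5, 6.
Primary stress on the rightmost head = syllable 6.
Primary stress: syllable 6 → bu.si.ri:.me.tus.ˈpeb.ro.

6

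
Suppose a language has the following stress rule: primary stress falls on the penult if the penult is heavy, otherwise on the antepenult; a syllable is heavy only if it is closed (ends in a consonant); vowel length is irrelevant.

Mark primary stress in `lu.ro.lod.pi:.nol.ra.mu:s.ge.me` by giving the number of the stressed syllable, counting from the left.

7

Weights: 7 mu:s H, 8 ge L, 9 me L.
The penult (syllable 8, ge) is light, so stress falls on the antepenult (syllable 7, mu:s).
Primary stress: syllable 7 → lu.ro.lod.pi:.nol.ra.ˈmu:s.ge.me.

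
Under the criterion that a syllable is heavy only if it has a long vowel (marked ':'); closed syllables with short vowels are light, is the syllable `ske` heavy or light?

light

`ske`: short vowel, open (no coda). Short vowel → light.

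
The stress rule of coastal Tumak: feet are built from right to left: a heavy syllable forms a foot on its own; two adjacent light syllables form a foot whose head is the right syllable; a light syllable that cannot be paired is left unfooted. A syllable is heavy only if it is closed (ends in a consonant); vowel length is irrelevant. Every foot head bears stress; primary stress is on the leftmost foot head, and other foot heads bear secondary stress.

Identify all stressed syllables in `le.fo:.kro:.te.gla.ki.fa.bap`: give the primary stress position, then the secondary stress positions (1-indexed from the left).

Weights: 1 le L, 2 fo: L, 3 kro: L, 4 te L, 5 gla L, 6 ki L, 7 fa L, 8 bap H.
Parse right to left (heavy = foot alone; LL = one foot; stranded L unfooted): le (fo:.ˈkro:) (te.ˈgla) (ki.ˈfa) (ˈbap).
Foot heads: 3, 5, 7, 8.
Primary stress on the leftmost head = syllable 3.
Secondary stress on 5, 7, 8: le.fo:.ˈkro:.te.ˌgla.ki.ˌfa.ˌbap.

primary 3, secondary 5, 7, 8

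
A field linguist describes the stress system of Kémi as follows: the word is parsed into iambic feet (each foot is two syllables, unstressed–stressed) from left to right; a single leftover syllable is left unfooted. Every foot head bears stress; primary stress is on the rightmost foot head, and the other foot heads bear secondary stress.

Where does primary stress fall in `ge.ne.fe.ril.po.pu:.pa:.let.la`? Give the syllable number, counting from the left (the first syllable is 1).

Parse left to right into iambic (σˈσ) feet: (ge.ˈne) (fe.ˈril) (po.ˈpu:) (pa:.ˈlet) la. Syllable 9 is left unfooted.
Foot heads (stressed positions): 2, 4, 6, 8.
End Rule Rightmost: primary stress on the rightmost head = syllable 8.
Primary stress: syllable 8 → ge.ne.fe.ril.po.pu:.pa:.ˈlet.la.

8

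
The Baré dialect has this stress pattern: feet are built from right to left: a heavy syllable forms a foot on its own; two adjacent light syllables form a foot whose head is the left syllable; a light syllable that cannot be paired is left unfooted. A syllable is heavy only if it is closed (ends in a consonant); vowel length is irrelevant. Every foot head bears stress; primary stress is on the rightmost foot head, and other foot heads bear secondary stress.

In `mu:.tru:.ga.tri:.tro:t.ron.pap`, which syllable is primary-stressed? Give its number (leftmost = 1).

7

Weights: 1 mu: L, 2 tru: L, 3 ga L, 4 tri: L, 5 tro:t H, 6 ron H, 7 pap H.
Parse right to left (heavy = foot alone; LL = one foot; stranded L unfooted): (ˈmu:.tru:) (ˈga.tri:) (ˈtro:t) (ˈron) (ˈpap).
Foot heads: 1, 3, 5, 6, 7.
Primary stress on the rightmost head = syllable 7.
Primary stress: syllable 7 → mu:.tru:.ga.tri:.tro:t.ron.ˈpap.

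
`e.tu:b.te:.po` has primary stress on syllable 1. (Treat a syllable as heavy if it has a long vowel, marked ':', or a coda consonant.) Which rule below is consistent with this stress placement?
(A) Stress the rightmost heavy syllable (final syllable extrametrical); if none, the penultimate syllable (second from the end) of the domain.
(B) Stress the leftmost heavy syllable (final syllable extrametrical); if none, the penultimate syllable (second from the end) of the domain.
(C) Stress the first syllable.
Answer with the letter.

C

Rule A → syllable 3 (observed: 1).
Rule B → syllable 2 (observed: 1).
Rule C → syllable 1 ✓.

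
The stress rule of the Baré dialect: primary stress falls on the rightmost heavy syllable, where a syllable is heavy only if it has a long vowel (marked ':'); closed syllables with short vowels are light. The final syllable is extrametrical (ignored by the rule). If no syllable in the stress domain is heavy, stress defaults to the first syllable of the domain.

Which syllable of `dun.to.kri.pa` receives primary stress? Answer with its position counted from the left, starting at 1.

1

The final syllable (4, pa) is extrametrical; the stress domain is syllables 1–3.
Weights: 1 dun L, 2 to L, 3 kri L.
No heavy syllable in the domain; default to the first syllable of the domain = syllable 1.
Primary stress: syllable 1 → ˈdun.to.kri.pa.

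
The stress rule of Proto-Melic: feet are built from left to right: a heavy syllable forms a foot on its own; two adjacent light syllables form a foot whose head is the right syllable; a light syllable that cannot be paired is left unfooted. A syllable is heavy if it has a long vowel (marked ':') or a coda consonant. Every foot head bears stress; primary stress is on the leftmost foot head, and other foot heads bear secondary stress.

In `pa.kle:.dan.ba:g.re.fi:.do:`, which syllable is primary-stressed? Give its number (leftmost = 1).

Weights: 1 pa L, 2 kle: H, 3 dan H, 4 ba:g H, 5 re L, 6 fi: H, 7 do: H.
Parse left to right (heavy = foot alone; LL = one foot; stranded L unfooted): pa (ˈkle:) (ˈdan) (ˈba:g) re (ˈfi:) (ˈdo:).
Foot heads: 2, 3, 4, 6, 7.
Primary stress on the leftmost head = syllable 2.
Primary stress: syllable 2 → pa.ˈkle:.dan.ba:g.re.fi:.do:.

2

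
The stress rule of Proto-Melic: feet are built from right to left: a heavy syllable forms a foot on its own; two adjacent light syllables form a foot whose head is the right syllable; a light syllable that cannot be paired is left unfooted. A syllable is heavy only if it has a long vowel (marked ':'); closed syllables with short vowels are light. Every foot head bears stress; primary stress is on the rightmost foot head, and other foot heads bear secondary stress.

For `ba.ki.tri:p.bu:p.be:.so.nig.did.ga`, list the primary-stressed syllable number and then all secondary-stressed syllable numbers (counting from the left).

primary 9, secondary 2, 3, 4, 5, 7

Weights: 1 ba L, 2 ki L, 3 tri:p H, 4 bu:p H, 5 be: H, 6 so L, 7 nig L, 8 did L, 9 ga L.
Parse right to left (heavy = foot alone; LL = one foot; stranded L unfooted): (ba.ˈki) (ˈtri:p) (ˈbu:p) (ˈbe:) (so.ˈnig) (did.ˈga).
Foot heads: 2, 3, 4, 5, 7, 9.
Primary stress on the rightmost head = syllable 9.
Secondary stress on 2, 3, 4, 5, 7: ba.ˌki.ˌtri:p.ˌbu:p.ˌbe:.so.ˌnig.did.ˈga.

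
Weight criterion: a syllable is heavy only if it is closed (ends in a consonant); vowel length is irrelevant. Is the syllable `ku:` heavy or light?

`ku:`: long vowel, open (no coda). Open (no coda) → light.

light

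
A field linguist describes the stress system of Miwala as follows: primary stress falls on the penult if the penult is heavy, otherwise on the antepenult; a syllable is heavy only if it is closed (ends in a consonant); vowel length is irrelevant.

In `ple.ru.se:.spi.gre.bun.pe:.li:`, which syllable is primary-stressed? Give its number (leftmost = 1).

6

Weights: 6 bun H, 7 pe: L, 8 li: L.
The penult (syllable 7, pe:) is light, so stress falls on the antepenult (syllable 6, bun).
Primary stress: syllable 6 → ple.ru.se:.spi.gre.ˈbun.pe:.li:.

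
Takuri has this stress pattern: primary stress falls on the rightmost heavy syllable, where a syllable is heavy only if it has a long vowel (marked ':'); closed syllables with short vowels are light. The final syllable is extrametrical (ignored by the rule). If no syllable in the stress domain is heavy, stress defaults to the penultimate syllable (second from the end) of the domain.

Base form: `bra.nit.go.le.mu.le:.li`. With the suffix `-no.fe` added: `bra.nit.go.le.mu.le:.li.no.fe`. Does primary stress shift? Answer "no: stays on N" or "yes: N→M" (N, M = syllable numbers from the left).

no: stays on 6

Base `bra.nit.go.le.mu.le:.li` (7 syllables):
  The final syllable (7, li) is extrametrical; the stress domain is syllables 1–6.
  Weights: 1 bra L, 2 nit L, 3 go L, 4 le L, 5 mu L, 6 le: H.
  Heavy syllables in the domain: 6. The rightmost is syllable 6 (le:).
  → primary stress on syllable 6.
Suffixed `bra.nit.go.le.mu.le:.li.no.fe` (9 syllables):
  The final syllable (9, fe) is extrametrical; the stress domain is syllables 1–8.
  Weights: 1 bra L, 2 nit L, 3 go L, 4 le L, 5 mu L, 6 le: H, 7 li L, 8 no L.
  Heavy syllables in the domain: 6. The rightmost is syllable 6 (le:).
  → primary stress on syllable 6.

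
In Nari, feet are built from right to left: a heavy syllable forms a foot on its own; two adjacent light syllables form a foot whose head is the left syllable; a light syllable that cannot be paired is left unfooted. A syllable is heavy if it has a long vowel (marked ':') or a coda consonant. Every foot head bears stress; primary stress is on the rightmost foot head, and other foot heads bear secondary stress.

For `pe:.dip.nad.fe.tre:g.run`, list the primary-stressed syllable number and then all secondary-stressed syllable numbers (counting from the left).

Weights: 1 pe: H, 2 dip H, 3 nad H, 4 fe L, 5 tre:g H, 6 run H.
Parse right to left (heavy = foot alone; LL = one foot; stranded L unfooted): (ˈpe:) (ˈdip) (ˈnad) fe (ˈtre:g) (ˈrun).
Foot heads: 1, 2, 3, 5, 6.
Primary stress on the rightmost head = syllable 6.
Secondary stress on 1, 2, 3, 5: ˌpe:.ˌdip.ˌnad.fe.ˌtre:g.ˈrun.

primary 6, secondary 1, 2, 3, 5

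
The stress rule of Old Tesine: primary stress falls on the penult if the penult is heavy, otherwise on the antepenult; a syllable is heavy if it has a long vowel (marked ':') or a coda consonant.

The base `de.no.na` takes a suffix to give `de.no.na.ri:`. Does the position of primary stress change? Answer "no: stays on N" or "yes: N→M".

yes: 1→2

Base `de.no.na` (3 syllables):
  Weights: 1 de L, 2 no L, 3 na L.
  The penult (syllable 2, no) is light, so stress falls on the antepenult (syllable 1, de).
  → primary stress on syllable 1.
Suffixed `de.no.na.ri:` (4 syllables):
  Weights: 2 no L, 3 na L, 4 ri: H.
  The penult (syllable 3, na) is light, so stress falls on the antepenult (syllable 2, no).
  → primary stress on syllable 2.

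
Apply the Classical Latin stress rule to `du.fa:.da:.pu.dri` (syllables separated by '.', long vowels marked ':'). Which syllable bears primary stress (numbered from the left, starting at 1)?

3

Classical Latin: stress the penult if heavy (long vowel or closed), else the antepenult.
Weights: 3 da: H, 4 pu L, 5 dri L.
The penult (syllable 4, pu) is light, so stress falls on the antepenult (syllable 3, da:).
Stress on syllable 3: du.fa:.ˈda:.pu.dri.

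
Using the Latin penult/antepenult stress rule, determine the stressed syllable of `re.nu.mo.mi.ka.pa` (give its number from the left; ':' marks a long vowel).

4

Classical Latin: stress the penult if heavy (long vowel or closed), else the antepenult.
Weights: 4 mi L, 5 ka L, 6 pa L.
The penult (syllable 5, ka) is light, so stress falls on the antepenult (syllable 4, mi).
Stress on syllable 4: re.nu.mo.ˈmi.ka.pa.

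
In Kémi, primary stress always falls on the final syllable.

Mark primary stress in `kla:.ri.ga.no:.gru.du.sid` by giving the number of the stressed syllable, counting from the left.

7

The word has 7 syllables; the final syllable is syllable 7 (sid).
Primary stress: syllable 7 → kla:.ri.ga.no:.gru.du.ˈsid.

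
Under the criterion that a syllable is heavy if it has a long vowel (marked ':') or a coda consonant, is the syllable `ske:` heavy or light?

heavy

`ske:`: long vowel, open (no coda). Long vowel → heavy.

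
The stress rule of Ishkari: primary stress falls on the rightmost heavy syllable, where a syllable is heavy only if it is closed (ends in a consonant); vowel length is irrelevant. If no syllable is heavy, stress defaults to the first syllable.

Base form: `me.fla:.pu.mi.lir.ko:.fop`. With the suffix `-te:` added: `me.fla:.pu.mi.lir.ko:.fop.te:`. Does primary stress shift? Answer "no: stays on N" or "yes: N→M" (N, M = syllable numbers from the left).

no: stays on 7

Base `me.fla:.pu.mi.lir.ko:.fop` (7 syllables):
  Weights: 1 me L, 2 fla: L, 3 pu L, 4 mi L, 5 lir H, 6 ko: L, 7 fop H.
  Heavy syllables in the domain: 5, 7. The rightmost is syllable 7 (fop).
  → primary stress on syllable 7.
Suffixed `me.fla:.pu.mi.lir.ko:.fop.te:` (8 syllables):
  Weights: 1 me L, 2 fla: L, 3 pu L, 4 mi L, 5 lir H, 6 ko: L, 7 fop H, 8 te: L.
  Heavy syllables in the domain: 5, 7. The rightmost is syllable 7 (fop).
  → primary stress on syllable 7.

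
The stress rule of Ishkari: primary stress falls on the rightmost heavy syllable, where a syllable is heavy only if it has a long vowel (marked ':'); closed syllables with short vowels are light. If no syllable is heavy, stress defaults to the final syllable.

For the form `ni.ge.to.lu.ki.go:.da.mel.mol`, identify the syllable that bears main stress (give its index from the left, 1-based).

Weights: 1 ni L, 2 ge L, 3 to L, 4 lu L, 5 ki L, 6 go: H, 7 da L, 8 mel L, 9 mol L.
Heavy syllables in the domain: 6. The rightmost is syllable 6 (go:).
Primary stress: syllable 6 → ni.ge.to.lu.ki.ˈgo:.da.mel.mol.

6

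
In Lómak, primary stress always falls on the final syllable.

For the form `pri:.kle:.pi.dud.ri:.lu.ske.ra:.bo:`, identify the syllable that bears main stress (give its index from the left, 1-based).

The word has 9 syllables; the final syllable is syllable 9 (bo:).
Primary stress: syllable 9 → pri:.kle:.pi.dud.ri:.lu.ske.ra:.ˈbo:.

9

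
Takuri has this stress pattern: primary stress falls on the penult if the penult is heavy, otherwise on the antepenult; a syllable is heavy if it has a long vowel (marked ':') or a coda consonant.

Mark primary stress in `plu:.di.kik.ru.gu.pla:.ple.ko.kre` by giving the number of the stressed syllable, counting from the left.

7

Weights: 7 ple L, 8 ko L, 9 kre L.
The penult (syllable 8, ko) is light, so stress falls on the antepenult (syllable 7, ple).
Primary stress: syllable 7 → plu:.di.kik.ru.gu.pla:.ˈple.ko.kre.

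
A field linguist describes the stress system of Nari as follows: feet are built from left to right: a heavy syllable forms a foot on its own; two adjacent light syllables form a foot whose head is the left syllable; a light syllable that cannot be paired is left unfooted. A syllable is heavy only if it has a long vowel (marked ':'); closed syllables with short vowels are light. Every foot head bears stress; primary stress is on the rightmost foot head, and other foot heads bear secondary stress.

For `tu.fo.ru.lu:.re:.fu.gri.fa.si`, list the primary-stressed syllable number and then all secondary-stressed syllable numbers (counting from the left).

Weights: 1 tu L, 2 fo L, 3 ru L, 4 lu: H, 5 re: H, 6 fu L, 7 gri L, 8 fa L, 9 si L.
Parse left to right (heavy = foot alone; LL = one foot; stranded L unfooted): (ˈtu.fo) ru (ˈlu:) (ˈre:) (ˈfu.gri) (ˈfa.si).
Foot heads: 1, 4, 5, 6, 8.
Primary stress on the rightmost head = syllable 8.
Secondary stress on 1, 4, 5, 6: ˌtu.fo.ru.ˌlu:.ˌre:.ˌfu.gri.ˈfa.si.

primary 8, secondary 1, 4, 5, 6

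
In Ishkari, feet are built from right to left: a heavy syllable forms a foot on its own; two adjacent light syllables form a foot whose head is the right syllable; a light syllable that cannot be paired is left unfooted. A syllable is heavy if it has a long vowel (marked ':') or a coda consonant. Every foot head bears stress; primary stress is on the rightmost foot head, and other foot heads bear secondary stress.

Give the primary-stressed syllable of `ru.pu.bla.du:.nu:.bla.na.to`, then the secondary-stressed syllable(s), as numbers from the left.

Weights: 1 ru L, 2 pu L, 3 bla L, 4 du: H, 5 nu: H, 6 bla L, 7 na L, 8 to L.
Parse right to left (heavy = foot alone; LL = one foot; stranded L unfooted): ru (pu.ˈbla) (ˈdu:) (ˈnu:) bla (na.ˈto).
Foot heads: 3, 4, 5, 8.
Primary stress on the rightmost head = syllable 8.
Secondary stress on 3, 4, 5: ru.pu.ˌbla.ˌdu:.ˌnu:.bla.na.ˈto.

primary 8, secondary 3, 4, 5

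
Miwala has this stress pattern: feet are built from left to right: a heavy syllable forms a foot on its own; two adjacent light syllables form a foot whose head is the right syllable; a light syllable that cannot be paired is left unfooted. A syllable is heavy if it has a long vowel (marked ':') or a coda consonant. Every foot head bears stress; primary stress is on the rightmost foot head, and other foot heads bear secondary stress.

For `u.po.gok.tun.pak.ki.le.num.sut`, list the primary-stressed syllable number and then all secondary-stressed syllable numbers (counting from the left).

Weights: 1 u L, 2 po L, 3 gok H, 4 tun H, 5 pak H, 6 ki L, 7 le L, 8 num H, 9 sut H.
Parse left to right (heavy = foot alone; LL = one foot; stranded L unfooted): (u.ˈpo) (ˈgok) (ˈtun) (ˈpak) (ki.ˈle) (ˈnum) (ˈsut).
Foot heads: 2, 3, 4, 5, 7, 8, 9.
Primary stress on the rightmost head = syllable 9.
Secondary stress on 2, 3, 4, 5, 7, 8: u.ˌpo.ˌgok.ˌtun.ˌpak.ki.ˌle.ˌnum.ˈsut.

primary 9, secondary 2, 3, 4, 5, 7, 8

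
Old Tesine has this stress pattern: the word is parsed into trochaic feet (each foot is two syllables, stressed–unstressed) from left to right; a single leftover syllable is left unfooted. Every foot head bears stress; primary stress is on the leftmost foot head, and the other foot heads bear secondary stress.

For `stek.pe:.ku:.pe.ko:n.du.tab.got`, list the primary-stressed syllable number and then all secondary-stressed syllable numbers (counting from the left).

primary 1, secondary 3, 5, 7

Parse left to right into trochaic (ˈσσ) feet: (ˈstek.pe:) (ˈku:.pe) (ˈko:n.du) (ˈtab.got).
Foot heads (stressed positions): 1, 3, 5, 7.
End Rule Leftmost: primary stress on the leftmost head = syllable 1.
Secondary stress on 3, 5, 7: ˈstek.pe:.ˌku:.pe.ˌko:n.du.ˌtab.got.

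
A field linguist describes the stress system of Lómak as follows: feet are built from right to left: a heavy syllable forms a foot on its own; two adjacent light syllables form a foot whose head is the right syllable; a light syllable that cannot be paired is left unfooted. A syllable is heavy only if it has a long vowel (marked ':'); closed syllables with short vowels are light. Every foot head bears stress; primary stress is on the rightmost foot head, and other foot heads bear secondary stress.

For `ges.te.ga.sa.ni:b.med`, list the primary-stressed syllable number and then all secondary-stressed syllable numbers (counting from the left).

Weights: 1 ges L, 2 te L, 3 ga L, 4 sa L, 5 ni:b H, 6 med L.
Parse right to left (heavy = foot alone; LL = one foot; stranded L unfooted): (ges.ˈte) (ga.ˈsa) (ˈni:b) med.
Foot heads: 2, 4, 5.
Primary stress on the rightmost head = syllable 5.
Secondary stress on 2, 4: ges.ˌte.ga.ˌsa.ˈni:b.med.

primary 5, secondary 2, 4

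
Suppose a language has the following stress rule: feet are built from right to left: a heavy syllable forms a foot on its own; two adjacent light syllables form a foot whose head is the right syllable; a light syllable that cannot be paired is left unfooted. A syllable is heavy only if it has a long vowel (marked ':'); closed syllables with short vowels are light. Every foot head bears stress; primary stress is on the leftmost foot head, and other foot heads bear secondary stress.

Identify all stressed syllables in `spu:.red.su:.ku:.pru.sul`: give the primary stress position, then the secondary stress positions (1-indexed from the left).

Weights: 1 spu: H, 2 red L, 3 su: H, 4 ku: H, 5 pru L, 6 sul L.
Parse right to left (heavy = foot alone; LL = one foot; stranded L unfooted): (ˈspu:) red (ˈsu:) (ˈku:) (pru.ˈsul).
Foot heads: 1, 3, 4, 6.
Primary stress on the leftmost head = syllable 1.
Secondary stress on 3, 4, 6: ˈspu:.red.ˌsu:.ˌku:.pru.ˌsul.

primary 1, secondary 3, 4, 6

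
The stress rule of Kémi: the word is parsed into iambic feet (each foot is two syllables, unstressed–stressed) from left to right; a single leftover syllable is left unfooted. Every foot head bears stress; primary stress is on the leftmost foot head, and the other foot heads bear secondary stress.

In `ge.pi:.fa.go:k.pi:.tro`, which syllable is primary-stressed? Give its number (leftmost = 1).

2

Parse left to right into iambic (σˈσ) feet: (ge.ˈpi:) (fa.ˈgo:k) (pi:.ˈtro).
Foot heads (stressed positions): 2, 4, 6.
End Rule Leftmost: primary stress on the leftmost head = syllable 2.
Primary stress: syllable 2 → ge.ˈpi:.fa.go:k.pi:.tro.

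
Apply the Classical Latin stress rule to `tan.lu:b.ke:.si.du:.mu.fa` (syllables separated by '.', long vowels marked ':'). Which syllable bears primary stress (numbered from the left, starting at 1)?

Classical Latin: stress the penult if heavy (long vowel or closed), else the antepenult.
Weights: 5 du: H, 6 mu L, 7 fa L.
The penult (syllable 6, mu) is light, so stress falls on the antepenult (syllable 5, du:).
Stress on syllable 5: tan.lu:b.ke:.si.ˈdu:.mu.fa.

5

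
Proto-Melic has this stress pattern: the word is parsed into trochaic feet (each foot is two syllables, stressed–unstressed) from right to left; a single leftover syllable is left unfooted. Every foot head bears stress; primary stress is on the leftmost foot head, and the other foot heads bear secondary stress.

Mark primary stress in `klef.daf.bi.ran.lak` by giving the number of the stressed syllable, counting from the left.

2

Parse right to left into trochaic (ˈσσ) feet: klef (ˈdaf.bi) (ˈran.lak). Syllable 1 is left unfooted.
Foot heads (stressed positions): 2, 4.
End Rule Leftmost: primary stress on the leftmost head = syllable 2.
Primary stress: syllable 2 → klef.ˈdaf.bi.ran.lak.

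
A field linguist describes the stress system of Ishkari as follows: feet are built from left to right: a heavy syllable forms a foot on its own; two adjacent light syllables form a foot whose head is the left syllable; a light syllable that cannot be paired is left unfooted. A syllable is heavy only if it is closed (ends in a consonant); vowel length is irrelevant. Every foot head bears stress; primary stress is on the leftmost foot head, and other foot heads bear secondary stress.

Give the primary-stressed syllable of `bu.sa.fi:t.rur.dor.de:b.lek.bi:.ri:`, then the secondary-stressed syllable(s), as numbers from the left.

Weights: 1 bu L, 2 sa L, 3 fi:t H, 4 rur H, 5 dor H, 6 de:b H, 7 lek H, 8 bi: L, 9 ri: L.
Parse left to right (heavy = foot alone; LL = one foot; stranded L unfooted): (ˈbu.sa) (ˈfi:t) (ˈrur) (ˈdor) (ˈde:b) (ˈlek) (ˈbi:.ri:).
Foot heads: 1, 3, 4, 5, 6, 7, 8.
Primary stress on the leftmost head = syllable 1.
Secondary stress on 3, 4, 5, 6, 7, 8: ˈbu.sa.ˌfi:t.ˌrur.ˌdor.ˌde:b.ˌlek.ˌbi:.ri:.

primary 1, secondary 3, 4, 5, 6, 7, 8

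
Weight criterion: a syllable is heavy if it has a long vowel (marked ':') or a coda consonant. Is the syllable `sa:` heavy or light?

heavy

`sa:`: long vowel, open (no coda). Long vowel → heavy.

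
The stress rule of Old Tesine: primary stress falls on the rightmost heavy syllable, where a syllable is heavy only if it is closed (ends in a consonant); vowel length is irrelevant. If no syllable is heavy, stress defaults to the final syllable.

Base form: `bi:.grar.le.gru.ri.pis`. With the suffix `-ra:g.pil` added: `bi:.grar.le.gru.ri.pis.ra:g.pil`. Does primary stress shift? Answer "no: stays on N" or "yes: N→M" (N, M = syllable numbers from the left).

yes: 6→8

Base `bi:.grar.le.gru.ri.pis` (6 syllables):
  Weights: 1 bi: L, 2 grar H, 3 le L, 4 gru L, 5 ri L, 6 pis H.
  Heavy syllables in the domain: 2, 6. The rightmost is syllable 6 (pis).
  → primary stress on syllable 6.
Suffixed `bi:.grar.le.gru.ri.pis.ra:g.pil` (8 syllables):
  Weights: 1 bi: L, 2 grar H, 3 le L, 4 gru L, 5 ri L, 6 pis H, 7 ra:g H, 8 pil H.
  Heavy syllables in the domain: 2, 6, 7, 8. The rightmost is syllable 8 (pil).
  → primary stress on syllable 8.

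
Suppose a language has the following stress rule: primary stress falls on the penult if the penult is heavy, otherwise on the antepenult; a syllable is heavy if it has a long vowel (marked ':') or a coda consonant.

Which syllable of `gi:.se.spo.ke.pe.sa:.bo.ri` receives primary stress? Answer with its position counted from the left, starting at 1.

6

Weights: 6 sa: H, 7 bo L, 8 ri L.
The penult (syllable 7, bo) is light, so stress falls on the antepenult (syllable 6, sa:).
Primary stress: syllable 6 → gi:.se.spo.ke.pe.ˈsa:.bo.ri.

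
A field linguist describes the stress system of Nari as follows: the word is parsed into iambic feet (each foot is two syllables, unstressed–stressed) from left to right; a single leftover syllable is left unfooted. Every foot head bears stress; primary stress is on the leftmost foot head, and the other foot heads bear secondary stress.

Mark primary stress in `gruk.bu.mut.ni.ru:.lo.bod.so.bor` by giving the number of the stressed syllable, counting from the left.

Parse left to right into iambic (σˈσ) feet: (gruk.ˈbu) (mut.ˈni) (ru:.ˈlo) (bod.ˈso) bor. Syllable 9 is left unfooted.
Foot heads (stressed positions): 2, 4, 6, 8.
End Rule Leftmost: primary stress on the leftmost head = syllable 2.
Primary stress: syllable 2 → gruk.ˈbu.mut.ni.ru:.lo.bod.so.bor.

2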